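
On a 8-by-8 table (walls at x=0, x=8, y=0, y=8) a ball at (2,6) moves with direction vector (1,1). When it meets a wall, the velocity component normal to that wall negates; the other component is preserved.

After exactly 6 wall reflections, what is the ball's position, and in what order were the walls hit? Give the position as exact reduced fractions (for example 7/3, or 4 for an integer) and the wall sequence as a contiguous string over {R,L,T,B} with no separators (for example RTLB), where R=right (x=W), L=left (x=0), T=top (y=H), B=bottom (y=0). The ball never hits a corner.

Final position: (8,4)
Wall sequence: TRBLTR

1. t=2 → T at (4,8); v=(1,-1)
2. t=4 → R at (8,4); v=(-1,-1)
3. t=4 → B at (4,0); v=(-1,1)
4. t=4 → L at (0,4); v=(1,1)
5. t=4 → T at (4,8); v=(1,-1)
6. t=4 → R at (8,4); v=(-1,-1)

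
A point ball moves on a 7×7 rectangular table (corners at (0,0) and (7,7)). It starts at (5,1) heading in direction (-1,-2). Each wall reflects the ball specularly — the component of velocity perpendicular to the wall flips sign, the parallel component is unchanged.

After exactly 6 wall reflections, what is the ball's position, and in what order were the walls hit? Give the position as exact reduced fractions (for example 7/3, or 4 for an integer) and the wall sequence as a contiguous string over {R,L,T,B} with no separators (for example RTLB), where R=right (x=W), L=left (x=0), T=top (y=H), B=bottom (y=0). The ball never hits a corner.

1. t=1/2 → B at (9/2,0); v=(-1,2)
2. t=7/2 → T at (1,7); v=(-1,-2)
3. t=1 → L at (0,5); v=(1,-2)
4. t=5/2 → B at (5/2,0); v=(1,2)
5. t=7/2 → T at (6,7); v=(1,-2)
6. t=1 → R at (7,5); v=(-1,-2)

Final position: (7,5)
Wall sequence: BTLBTR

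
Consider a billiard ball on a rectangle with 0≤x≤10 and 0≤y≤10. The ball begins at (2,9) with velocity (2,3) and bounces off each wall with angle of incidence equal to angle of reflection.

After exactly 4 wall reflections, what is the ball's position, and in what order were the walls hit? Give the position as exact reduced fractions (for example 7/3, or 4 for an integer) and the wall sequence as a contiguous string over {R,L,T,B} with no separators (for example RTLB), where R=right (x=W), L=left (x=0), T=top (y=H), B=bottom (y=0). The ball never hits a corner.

Final position: (4,10)
Wall sequence: TBRT

1. t=1/3 → T at (8/3,10); v=(2,-3)
2. t=10/3 → B at (28/3,0); v=(2,3)
3. t=1/3 → R at (10,1); v=(-2,3)
4. t=3 → T at (4,10); v=(-2,-3)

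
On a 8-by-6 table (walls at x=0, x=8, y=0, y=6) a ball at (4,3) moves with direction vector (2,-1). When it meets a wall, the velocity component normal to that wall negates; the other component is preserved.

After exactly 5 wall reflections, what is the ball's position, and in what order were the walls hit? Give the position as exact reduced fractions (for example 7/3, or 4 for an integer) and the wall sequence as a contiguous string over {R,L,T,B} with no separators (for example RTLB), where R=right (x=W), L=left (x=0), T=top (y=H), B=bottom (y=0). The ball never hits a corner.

Final position: (8,5)
Wall sequence: RBLTR

1. t=2 → R at (8,1); v=(-2,-1)
2. t=1 → B at (6,0); v=(-2,1)
3. t=3 → L at (0,3); v=(2,1)
4. t=3 → T at (6,6); v=(2,-1)
5. t=1 → R at (8,5); v=(-2,-1)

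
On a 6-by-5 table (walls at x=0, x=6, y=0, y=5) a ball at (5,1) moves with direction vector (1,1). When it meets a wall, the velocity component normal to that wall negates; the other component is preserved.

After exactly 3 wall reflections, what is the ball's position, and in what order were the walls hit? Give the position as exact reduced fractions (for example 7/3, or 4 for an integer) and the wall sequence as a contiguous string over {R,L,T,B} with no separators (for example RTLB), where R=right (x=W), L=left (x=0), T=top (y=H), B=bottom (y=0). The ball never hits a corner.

1. t=1 → R at (6,2); v=(-1,1)
2. t=3 → T at (3,5); v=(-1,-1)
3. t=3 → L at (0,2); v=(1,-1)

Final position: (0,2)
Wall sequence: RTL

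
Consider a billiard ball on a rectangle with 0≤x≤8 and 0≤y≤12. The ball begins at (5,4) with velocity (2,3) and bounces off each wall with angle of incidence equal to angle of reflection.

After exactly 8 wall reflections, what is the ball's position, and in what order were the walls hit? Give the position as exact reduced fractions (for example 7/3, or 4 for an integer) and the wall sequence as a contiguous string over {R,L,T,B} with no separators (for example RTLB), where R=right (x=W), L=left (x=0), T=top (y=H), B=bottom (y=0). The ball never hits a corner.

Final position: (7/3,0)
Wall sequence: RTLBRTLB

1. t=3/2 → R at (8,17/2); v=(-2,3)
2. t=7/6 → T at (17/3,12); v=(-2,-3)
3. t=17/6 → L at (0,7/2); v=(2,-3)
4. t=7/6 → B at (7/3,0); v=(2,3)
5. t=17/6 → R at (8,17/2); v=(-2,3)
6. t=7/6 → T at (17/3,12); v=(-2,-3)
7. t=17/6 → L at (0,7/2); v=(2,-3)
8. t=7/6 → B at (7/3,0); v=(2,3)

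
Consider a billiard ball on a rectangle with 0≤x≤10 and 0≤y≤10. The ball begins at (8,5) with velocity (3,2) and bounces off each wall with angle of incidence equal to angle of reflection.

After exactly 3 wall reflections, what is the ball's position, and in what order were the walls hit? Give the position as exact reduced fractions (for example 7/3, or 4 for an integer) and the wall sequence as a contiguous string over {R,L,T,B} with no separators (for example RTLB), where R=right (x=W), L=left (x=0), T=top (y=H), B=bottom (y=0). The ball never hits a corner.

Final position: (0,7)
Wall sequence: RTL

1. t=2/3 → R at (10,19/3); v=(-3,2)
2. t=11/6 → T at (9/2,10); v=(-3,-2)
3. t=3/2 → L at (0,7); v=(3,-2)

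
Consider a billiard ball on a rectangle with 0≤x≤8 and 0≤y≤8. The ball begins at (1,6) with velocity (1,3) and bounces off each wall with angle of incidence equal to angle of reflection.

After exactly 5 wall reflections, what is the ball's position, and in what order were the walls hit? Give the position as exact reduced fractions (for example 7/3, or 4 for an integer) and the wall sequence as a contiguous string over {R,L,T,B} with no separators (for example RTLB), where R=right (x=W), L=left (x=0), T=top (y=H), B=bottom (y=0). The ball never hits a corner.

Final position: (19/3,0)
Wall sequence: TBTRB

1. t=2/3 → T at (5/3,8); v=(1,-3)
2. t=8/3 → B at (13/3,0); v=(1,3)
3. t=8/3 → T at (7,8); v=(1,-3)
4. t=1 → R at (8,5); v=(-1,-3)
5. t=5/3 → B at (19/3,0); v=(-1,3)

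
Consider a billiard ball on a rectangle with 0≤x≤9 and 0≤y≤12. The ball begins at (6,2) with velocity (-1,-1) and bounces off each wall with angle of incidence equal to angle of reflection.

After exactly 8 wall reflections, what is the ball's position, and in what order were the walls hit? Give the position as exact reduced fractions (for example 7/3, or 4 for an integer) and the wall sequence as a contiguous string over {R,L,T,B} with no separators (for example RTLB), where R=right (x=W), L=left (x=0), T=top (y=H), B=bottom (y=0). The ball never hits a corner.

Final position: (4,12)
Wall sequence: BLTRLBRT

1. t=2 → B at (4,0); v=(-1,1)
2. t=4 → L at (0,4); v=(1,1)
3. t=8 → T at (8,12); v=(1,-1)
4. t=1 → R at (9,11); v=(-1,-1)
5. t=9 → L at (0,2); v=(1,-1)
6. t=2 → B at (2,0); v=(1,1)
7. t=7 → R at (9,7); v=(-1,1)
8. t=5 → T at (4,12); v=(-1,-1)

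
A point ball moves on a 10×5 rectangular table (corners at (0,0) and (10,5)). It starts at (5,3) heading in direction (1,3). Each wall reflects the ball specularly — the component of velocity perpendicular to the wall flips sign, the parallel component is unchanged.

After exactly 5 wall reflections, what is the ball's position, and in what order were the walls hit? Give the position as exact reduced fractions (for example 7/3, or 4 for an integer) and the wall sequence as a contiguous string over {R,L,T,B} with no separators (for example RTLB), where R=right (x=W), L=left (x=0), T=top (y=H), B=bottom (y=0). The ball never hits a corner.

1. t=2/3 → T at (17/3,5); v=(1,-3)
2. t=5/3 → B at (22/3,0); v=(1,3)
3. t=5/3 → T at (9,5); v=(1,-3)
4. t=1 → R at (10,2); v=(-1,-3)
5. t=2/3 → B at (28/3,0); v=(-1,3)

Final position: (28/3,0)
Wall sequence: TBTRB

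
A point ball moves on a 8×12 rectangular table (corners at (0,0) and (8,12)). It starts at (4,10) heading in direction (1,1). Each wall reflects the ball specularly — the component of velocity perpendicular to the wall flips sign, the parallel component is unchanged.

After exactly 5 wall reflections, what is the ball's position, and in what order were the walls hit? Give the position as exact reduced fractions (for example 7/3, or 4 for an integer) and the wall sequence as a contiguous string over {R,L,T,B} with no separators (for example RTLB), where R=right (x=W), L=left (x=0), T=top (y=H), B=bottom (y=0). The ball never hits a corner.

1. t=2 → T at (6,12); v=(1,-1)
2. t=2 → R at (8,10); v=(-1,-1)
3. t=8 → L at (0,2); v=(1,-1)
4. t=2 → B at (2,0); v=(1,1)
5. t=6 → R at (8,6); v=(-1,1)

Final position: (8,6)
Wall sequence: TRLBR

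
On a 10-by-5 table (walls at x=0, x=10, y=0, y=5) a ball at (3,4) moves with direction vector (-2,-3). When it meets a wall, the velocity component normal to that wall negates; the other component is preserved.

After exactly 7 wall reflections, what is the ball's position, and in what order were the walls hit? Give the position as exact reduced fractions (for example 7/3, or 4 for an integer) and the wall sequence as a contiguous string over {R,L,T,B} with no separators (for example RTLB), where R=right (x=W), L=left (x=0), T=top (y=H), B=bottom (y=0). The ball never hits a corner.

Final position: (7,0)
Wall sequence: BLTBTRB

1. t=4/3 → B at (1/3,0); v=(-2,3)
2. t=1/6 → L at (0,1/2); v=(2,3)
3. t=3/2 → T at (3,5); v=(2,-3)
4. t=5/3 → B at (19/3,0); v=(2,3)
5. t=5/3 → T at (29/3,5); v=(2,-3)
6. t=1/6 → R at (10,9/2); v=(-2,-3)
7. t=3/2 → B at (7,0); v=(-2,3)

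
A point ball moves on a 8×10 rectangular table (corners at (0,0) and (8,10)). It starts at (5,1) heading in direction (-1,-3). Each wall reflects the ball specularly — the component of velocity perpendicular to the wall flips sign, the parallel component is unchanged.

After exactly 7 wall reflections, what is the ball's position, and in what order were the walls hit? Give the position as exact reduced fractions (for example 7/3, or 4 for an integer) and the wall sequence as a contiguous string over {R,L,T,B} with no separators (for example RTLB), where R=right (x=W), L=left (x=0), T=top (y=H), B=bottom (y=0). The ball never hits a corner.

Final position: (22/3,0)
Wall sequence: BTLBTRB

1. t=1/3 → B at (14/3,0); v=(-1,3)
2. t=10/3 → T at (4/3,10); v=(-1,-3)
3. t=4/3 → L at (0,6); v=(1,-3)
4. t=2 → B at (2,0); v=(1,3)
5. t=10/3 → T at (16/3,10); v=(1,-3)
6. t=8/3 → R at (8,2); v=(-1,-3)
7. t=2/3 → B at (22/3,0); v=(-1,3)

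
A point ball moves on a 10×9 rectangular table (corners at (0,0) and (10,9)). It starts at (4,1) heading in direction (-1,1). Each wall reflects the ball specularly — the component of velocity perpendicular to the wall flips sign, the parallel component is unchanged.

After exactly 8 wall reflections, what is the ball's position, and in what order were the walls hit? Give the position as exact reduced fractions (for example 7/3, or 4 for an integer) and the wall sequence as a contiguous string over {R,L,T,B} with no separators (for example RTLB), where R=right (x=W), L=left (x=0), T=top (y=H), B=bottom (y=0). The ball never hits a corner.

Final position: (9,0)
Wall sequence: LTRBLTRB

1. t=4 → L at (0,5); v=(1,1)
2. t=4 → T at (4,9); v=(1,-1)
3. t=6 → R at (10,3); v=(-1,-1)
4. t=3 → B at (7,0); v=(-1,1)
5. t=7 → L at (0,7); v=(1,1)
6. t=2 → T at (2,9); v=(1,-1)
7. t=8 → R at (10,1); v=(-1,-1)
8. t=1 → B at (9,0); v=(-1,1)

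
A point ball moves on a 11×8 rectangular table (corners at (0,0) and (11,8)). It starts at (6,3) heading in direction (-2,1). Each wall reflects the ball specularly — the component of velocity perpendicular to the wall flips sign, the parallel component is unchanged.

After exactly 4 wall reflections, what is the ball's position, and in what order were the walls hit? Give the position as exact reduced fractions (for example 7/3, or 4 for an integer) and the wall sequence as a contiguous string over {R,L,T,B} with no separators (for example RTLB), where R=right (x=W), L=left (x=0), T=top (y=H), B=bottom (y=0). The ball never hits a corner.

Final position: (2,0)
Wall sequence: LTRB

1. t=3 → L at (0,6); v=(2,1)
2. t=2 → T at (4,8); v=(2,-1)
3. t=7/2 → R at (11,9/2); v=(-2,-1)
4. t=9/2 → B at (2,0); v=(-2,1)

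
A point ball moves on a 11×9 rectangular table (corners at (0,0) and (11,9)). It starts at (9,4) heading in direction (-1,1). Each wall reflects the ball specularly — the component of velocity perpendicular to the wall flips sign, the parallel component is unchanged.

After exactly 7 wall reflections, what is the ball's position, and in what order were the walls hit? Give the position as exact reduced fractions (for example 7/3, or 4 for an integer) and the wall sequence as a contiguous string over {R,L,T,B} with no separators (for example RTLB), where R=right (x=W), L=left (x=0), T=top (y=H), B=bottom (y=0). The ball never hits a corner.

1. t=5 → T at (4,9); v=(-1,-1)
2. t=4 → L at (0,5); v=(1,-1)
3. t=5 → B at (5,0); v=(1,1)
4. t=6 → R at (11,6); v=(-1,1)
5. t=3 → T at (8,9); v=(-1,-1)
6. t=8 → L at (0,1); v=(1,-1)
7. t=1 → B at (1,0); v=(1,1)

Final position: (1,0)
Wall sequence: TLBRTLB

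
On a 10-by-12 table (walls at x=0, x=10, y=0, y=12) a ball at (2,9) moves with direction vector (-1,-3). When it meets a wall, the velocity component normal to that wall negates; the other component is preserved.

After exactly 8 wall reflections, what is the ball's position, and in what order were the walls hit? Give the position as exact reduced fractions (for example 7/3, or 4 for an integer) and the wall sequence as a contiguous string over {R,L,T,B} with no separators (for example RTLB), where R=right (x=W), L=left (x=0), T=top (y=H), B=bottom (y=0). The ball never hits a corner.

Final position: (0,9)
Wall sequence: LBTBRTBL

1. t=2 → L at (0,3); v=(1,-3)
2. t=1 → B at (1,0); v=(1,3)
3. t=4 → T at (5,12); v=(1,-3)
4. t=4 → B at (9,0); v=(1,3)
5. t=1 → R at (10,3); v=(-1,3)
6. t=3 → T at (7,12); v=(-1,-3)
7. t=4 → B at (3,0); v=(-1,3)
8. t=3 → L at (0,9); v=(1,3)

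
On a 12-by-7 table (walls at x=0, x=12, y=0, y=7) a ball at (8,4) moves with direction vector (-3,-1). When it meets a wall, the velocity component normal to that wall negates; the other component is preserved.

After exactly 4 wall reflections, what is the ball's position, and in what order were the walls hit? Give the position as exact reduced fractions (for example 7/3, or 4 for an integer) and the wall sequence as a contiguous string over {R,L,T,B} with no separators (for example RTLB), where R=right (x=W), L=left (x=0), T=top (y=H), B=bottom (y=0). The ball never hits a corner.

Final position: (0,20/3)
Wall sequence: LBRL

1. t=8/3 → L at (0,4/3); v=(3,-1)
2. t=4/3 → B at (4,0); v=(3,1)
3. t=8/3 → R at (12,8/3); v=(-3,1)
4. t=4 → L at (0,20/3); v=(3,1)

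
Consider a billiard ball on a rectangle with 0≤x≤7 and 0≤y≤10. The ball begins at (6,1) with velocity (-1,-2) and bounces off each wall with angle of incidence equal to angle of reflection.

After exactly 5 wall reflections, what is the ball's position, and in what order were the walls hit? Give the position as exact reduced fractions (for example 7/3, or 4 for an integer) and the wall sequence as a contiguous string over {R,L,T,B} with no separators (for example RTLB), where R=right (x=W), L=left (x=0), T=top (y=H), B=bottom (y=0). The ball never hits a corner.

1. t=1/2 → B at (11/2,0); v=(-1,2)
2. t=5 → T at (1/2,10); v=(-1,-2)
3. t=1/2 → L at (0,9); v=(1,-2)
4. t=9/2 → B at (9/2,0); v=(1,2)
5. t=5/2 → R at (7,5); v=(-1,2)

Final position: (7,5)
Wall sequence: BTLBR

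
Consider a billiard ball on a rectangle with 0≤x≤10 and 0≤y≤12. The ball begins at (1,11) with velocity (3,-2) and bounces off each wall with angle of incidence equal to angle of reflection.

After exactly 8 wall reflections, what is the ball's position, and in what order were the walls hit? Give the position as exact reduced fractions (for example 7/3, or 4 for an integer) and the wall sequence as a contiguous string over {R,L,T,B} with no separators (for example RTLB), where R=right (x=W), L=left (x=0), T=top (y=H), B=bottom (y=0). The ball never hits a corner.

Final position: (13/2,0)
Wall sequence: RBLRTLRB

1. t=3 → R at (10,5); v=(-3,-2)
2. t=5/2 → B at (5/2,0); v=(-3,2)
3. t=5/6 → L at (0,5/3); v=(3,2)
4. t=10/3 → R at (10,25/3); v=(-3,2)
5. t=11/6 → T at (9/2,12); v=(-3,-2)
6. t=3/2 → L at (0,9); v=(3,-2)
7. t=10/3 → R at (10,7/3); v=(-3,-2)
8. t=7/6 → B at (13/2,0); v=(-3,2)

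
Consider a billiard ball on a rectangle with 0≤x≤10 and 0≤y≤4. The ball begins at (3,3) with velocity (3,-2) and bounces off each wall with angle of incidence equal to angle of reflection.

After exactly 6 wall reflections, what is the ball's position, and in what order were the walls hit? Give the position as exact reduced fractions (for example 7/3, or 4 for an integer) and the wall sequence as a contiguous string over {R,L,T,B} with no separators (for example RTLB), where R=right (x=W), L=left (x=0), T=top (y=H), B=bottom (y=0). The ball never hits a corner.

Final position: (11/2,4)
Wall sequence: BRTBLT

1. t=3/2 → B at (15/2,0); v=(3,2)
2. t=5/6 → R at (10,5/3); v=(-3,2)
3. t=7/6 → T at (13/2,4); v=(-3,-2)
4. t=2 → B at (1/2,0); v=(-3,2)
5. t=1/6 → L at (0,1/3); v=(3,2)
6. t=11/6 → T at (11/2,4); v=(3,-2)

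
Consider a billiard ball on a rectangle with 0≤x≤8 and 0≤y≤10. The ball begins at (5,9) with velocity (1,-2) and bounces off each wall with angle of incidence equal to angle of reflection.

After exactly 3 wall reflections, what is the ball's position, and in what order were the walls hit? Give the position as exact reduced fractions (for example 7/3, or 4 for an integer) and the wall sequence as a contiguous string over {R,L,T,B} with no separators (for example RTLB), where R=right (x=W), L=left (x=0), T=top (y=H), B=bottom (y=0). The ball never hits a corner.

Final position: (3/2,10)
Wall sequence: RBT

1. t=3 → R at (8,3); v=(-1,-2)
2. t=3/2 → B at (13/2,0); v=(-1,2)
3. t=5 → T at (3/2,10); v=(-1,-2)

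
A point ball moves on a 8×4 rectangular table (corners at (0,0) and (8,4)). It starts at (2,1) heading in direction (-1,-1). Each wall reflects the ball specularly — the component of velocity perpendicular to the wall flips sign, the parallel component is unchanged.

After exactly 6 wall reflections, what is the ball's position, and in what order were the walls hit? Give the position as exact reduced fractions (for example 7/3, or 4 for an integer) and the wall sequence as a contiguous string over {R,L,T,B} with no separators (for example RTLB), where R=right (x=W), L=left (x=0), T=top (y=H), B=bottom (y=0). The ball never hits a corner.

Final position: (5,4)
Wall sequence: BLTBRT

1. t=1 → B at (1,0); v=(-1,1)
2. t=1 → L at (0,1); v=(1,1)
3. t=3 → T at (3,4); v=(1,-1)
4. t=4 → B at (7,0); v=(1,1)
5. t=1 → R at (8,1); v=(-1,1)
6. t=3 → T at (5,4); v=(-1,-1)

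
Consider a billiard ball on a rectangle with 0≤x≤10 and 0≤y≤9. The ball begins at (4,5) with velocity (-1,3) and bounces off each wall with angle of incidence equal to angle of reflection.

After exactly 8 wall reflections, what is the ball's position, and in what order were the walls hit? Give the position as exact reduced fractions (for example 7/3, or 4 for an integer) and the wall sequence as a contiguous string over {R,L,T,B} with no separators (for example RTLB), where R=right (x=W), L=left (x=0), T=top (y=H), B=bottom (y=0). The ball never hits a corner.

Final position: (23/3,0)
Wall sequence: TLBTBTRB

1. t=4/3 → T at (8/3,9); v=(-1,-3)
2. t=8/3 → L at (0,1); v=(1,-3)
3. t=1/3 → B at (1/3,0); v=(1,3)
4. t=3 → T at (10/3,9); v=(1,-3)
5. t=3 → B at (19/3,0); v=(1,3)
6. t=3 → T at (28/3,9); v=(1,-3)
7. t=2/3 → R at (10,7); v=(-1,-3)
8. t=7/3 → B at (23/3,0); v=(-1,3)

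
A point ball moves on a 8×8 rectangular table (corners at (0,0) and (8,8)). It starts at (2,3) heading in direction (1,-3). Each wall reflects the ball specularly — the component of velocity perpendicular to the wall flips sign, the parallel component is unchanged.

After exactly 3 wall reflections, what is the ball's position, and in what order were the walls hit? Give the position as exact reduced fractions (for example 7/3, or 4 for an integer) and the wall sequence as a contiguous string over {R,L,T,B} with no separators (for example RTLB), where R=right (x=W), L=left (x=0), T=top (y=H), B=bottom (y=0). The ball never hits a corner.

1. t=1 → B at (3,0); v=(1,3)
2. t=8/3 → T at (17/3,8); v=(1,-3)
3. t=7/3 → R at (8,1); v=(-1,-3)

Final position: (8,1)
Wall sequence: BTR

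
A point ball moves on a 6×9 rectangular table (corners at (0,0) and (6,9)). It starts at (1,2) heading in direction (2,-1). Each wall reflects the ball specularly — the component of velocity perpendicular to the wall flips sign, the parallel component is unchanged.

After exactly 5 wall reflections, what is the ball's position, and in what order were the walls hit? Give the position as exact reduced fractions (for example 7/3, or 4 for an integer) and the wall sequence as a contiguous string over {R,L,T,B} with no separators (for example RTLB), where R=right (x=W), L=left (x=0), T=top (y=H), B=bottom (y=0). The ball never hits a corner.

1. t=2 → B at (5,0); v=(2,1)
2. t=1/2 → R at (6,1/2); v=(-2,1)
3. t=3 → L at (0,7/2); v=(2,1)
4. t=3 → R at (6,13/2); v=(-2,1)
5. t=5/2 → T at (1,9); v=(-2,-1)

Final position: (1,9)
Wall sequence: BRLRT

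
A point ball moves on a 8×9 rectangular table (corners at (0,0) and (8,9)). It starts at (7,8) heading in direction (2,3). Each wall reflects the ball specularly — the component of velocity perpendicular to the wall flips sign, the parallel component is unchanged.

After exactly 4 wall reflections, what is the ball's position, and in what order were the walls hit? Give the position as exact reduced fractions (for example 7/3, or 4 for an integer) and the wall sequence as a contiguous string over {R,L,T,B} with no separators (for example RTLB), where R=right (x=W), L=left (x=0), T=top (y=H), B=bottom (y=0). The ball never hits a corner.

Final position: (0,7/2)
Wall sequence: TRBL

1. t=1/3 → T at (23/3,9); v=(2,-3)
2. t=1/6 → R at (8,17/2); v=(-2,-3)
3. t=17/6 → B at (7/3,0); v=(-2,3)
4. t=7/6 → L at (0,7/2); v=(2,3)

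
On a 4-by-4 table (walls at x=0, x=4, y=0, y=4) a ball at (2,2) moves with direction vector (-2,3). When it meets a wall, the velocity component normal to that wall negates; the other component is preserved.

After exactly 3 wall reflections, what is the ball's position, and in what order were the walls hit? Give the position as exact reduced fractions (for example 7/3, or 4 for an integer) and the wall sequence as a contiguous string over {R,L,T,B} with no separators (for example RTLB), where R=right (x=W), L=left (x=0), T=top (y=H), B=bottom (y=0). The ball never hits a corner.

Final position: (2,0)
Wall sequence: TLB

1. t=2/3 → T at (2/3,4); v=(-2,-3)
2. t=1/3 → L at (0,3); v=(2,-3)
3. t=1 → B at (2,0); v=(2,3)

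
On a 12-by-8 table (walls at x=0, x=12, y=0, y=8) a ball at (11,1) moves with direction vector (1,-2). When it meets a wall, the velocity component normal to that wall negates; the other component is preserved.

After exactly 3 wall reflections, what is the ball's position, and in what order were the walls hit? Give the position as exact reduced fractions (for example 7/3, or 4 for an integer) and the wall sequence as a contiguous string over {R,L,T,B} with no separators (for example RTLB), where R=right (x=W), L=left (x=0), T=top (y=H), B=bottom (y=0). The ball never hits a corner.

1. t=1/2 → B at (23/2,0); v=(1,2)
2. t=1/2 → R at (12,1); v=(-1,2)
3. t=7/2 → T at (17/2,8); v=(-1,-2)

Final position: (17/2,8)
Wall sequence: BRT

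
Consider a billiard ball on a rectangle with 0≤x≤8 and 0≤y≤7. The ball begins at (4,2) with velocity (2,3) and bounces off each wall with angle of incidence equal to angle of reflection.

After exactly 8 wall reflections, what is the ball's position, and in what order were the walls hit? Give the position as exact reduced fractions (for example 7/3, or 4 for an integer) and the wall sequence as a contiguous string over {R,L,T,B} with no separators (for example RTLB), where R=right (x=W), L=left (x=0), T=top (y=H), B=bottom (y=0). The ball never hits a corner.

Final position: (6,7)
Wall sequence: TRBLTBRT

1. t=5/3 → T at (22/3,7); v=(2,-3)
2. t=1/3 → R at (8,6); v=(-2,-3)
3. t=2 → B at (4,0); v=(-2,3)
4. t=2 → L at (0,6); v=(2,3)
5. t=1/3 → T at (2/3,7); v=(2,-3)
6. t=7/3 → B at (16/3,0); v=(2,3)
7. t=4/3 → R at (8,4); v=(-2,3)
8. t=1 → T at (6,7); v=(-2,-3)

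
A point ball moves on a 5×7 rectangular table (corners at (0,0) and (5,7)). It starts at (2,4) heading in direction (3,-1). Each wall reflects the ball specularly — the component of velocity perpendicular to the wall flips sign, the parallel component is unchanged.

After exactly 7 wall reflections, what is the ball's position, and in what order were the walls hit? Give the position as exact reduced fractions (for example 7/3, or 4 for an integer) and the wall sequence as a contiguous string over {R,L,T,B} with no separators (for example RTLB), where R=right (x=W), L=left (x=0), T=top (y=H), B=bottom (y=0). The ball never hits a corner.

Final position: (0,16/3)
Wall sequence: RLBRLRL

1. t=1 → R at (5,3); v=(-3,-1)
2. t=5/3 → L at (0,4/3); v=(3,-1)
3. t=4/3 → B at (4,0); v=(3,1)
4. t=1/3 → R at (5,1/3); v=(-3,1)
5. t=5/3 → L at (0,2); v=(3,1)
6. t=5/3 → R at (5,11/3); v=(-3,1)
7. t=5/3 → L at (0,16/3); v=(3,1)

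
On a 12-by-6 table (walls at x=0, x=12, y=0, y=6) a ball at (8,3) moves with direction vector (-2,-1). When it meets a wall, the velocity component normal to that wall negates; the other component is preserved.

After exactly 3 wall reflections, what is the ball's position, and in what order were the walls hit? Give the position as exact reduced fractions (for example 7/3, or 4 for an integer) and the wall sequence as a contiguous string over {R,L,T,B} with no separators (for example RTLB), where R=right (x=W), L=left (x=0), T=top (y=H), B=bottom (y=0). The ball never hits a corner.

1. t=3 → B at (2,0); v=(-2,1)
2. t=1 → L at (0,1); v=(2,1)
3. t=5 → T at (10,6); v=(2,-1)

Final position: (10,6)
Wall sequence: BLT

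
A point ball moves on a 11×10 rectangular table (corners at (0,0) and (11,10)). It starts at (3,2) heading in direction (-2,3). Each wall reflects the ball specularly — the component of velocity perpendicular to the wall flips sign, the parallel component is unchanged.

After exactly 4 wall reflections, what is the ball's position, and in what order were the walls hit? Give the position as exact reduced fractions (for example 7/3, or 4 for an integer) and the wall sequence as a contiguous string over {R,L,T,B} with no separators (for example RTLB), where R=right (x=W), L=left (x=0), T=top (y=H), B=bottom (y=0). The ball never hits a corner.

1. t=3/2 → L at (0,13/2); v=(2,3)
2. t=7/6 → T at (7/3,10); v=(2,-3)
3. t=10/3 → B at (9,0); v=(2,3)
4. t=1 → R at (11,3); v=(-2,3)

Final position: (11,3)
Wall sequence: LTBR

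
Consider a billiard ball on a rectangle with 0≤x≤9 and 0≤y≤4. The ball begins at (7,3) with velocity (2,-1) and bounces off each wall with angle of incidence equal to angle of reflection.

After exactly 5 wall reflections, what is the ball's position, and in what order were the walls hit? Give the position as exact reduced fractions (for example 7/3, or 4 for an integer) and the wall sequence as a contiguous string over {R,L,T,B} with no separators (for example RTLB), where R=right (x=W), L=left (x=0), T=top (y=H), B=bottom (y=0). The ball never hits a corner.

1. t=1 → R at (9,2); v=(-2,-1)
2. t=2 → B at (5,0); v=(-2,1)
3. t=5/2 → L at (0,5/2); v=(2,1)
4. t=3/2 → T at (3,4); v=(2,-1)
5. t=3 → R at (9,1); v=(-2,-1)

Final position: (9,1)
Wall sequence: RBLTR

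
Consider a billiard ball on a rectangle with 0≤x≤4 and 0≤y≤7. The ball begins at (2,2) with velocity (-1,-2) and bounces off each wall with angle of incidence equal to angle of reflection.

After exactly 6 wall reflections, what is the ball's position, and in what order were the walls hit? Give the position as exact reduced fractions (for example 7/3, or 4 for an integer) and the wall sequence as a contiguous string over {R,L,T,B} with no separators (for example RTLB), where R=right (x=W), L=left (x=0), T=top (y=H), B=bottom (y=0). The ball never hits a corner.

1. t=1 → B at (1,0); v=(-1,2)
2. t=1 → L at (0,2); v=(1,2)
3. t=5/2 → T at (5/2,7); v=(1,-2)
4. t=3/2 → R at (4,4); v=(-1,-2)
5. t=2 → B at (2,0); v=(-1,2)
6. t=2 → L at (0,4); v=(1,2)

Final position: (0,4)
Wall sequence: BLTRBL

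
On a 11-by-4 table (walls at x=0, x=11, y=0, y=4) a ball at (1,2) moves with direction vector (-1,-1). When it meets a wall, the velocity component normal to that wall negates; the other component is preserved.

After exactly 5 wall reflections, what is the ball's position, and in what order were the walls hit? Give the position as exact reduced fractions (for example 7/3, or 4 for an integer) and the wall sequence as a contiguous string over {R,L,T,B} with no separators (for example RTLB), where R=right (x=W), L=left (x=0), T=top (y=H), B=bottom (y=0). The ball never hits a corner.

1. t=1 → L at (0,1); v=(1,-1)
2. t=1 → B at (1,0); v=(1,1)
3. t=4 → T at (5,4); v=(1,-1)
4. t=4 → B at (9,0); v=(1,1)
5. t=2 → R at (11,2); v=(-1,1)

Final position: (11,2)
Wall sequence: LBTBR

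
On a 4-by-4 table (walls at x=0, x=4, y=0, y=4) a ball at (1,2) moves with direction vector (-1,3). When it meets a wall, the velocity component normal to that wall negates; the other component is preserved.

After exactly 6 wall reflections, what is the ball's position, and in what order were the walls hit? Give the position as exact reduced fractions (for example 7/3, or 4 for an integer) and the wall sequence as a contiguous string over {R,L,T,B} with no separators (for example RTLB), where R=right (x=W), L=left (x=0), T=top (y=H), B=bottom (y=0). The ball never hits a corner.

Final position: (4,1)
Wall sequence: TLBTBR

1. t=2/3 → T at (1/3,4); v=(-1,-3)
2. t=1/3 → L at (0,3); v=(1,-3)
3. t=1 → B at (1,0); v=(1,3)
4. t=4/3 → T at (7/3,4); v=(1,-3)
5. t=4/3 → B at (11/3,0); v=(1,3)
6. t=1/3 → R at (4,1); v=(-1,3)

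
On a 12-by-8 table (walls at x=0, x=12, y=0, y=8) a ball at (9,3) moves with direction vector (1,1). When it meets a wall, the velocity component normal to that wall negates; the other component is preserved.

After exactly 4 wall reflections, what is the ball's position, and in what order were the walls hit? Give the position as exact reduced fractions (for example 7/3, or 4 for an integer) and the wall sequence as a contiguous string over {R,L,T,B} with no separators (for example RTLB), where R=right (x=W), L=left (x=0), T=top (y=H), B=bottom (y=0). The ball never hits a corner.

Final position: (0,2)
Wall sequence: RTBL

1. t=3 → R at (12,6); v=(-1,1)
2. t=2 → T at (10,8); v=(-1,-1)
3. t=8 → B at (2,0); v=(-1,1)
4. t=2 → L at (0,2); v=(1,1)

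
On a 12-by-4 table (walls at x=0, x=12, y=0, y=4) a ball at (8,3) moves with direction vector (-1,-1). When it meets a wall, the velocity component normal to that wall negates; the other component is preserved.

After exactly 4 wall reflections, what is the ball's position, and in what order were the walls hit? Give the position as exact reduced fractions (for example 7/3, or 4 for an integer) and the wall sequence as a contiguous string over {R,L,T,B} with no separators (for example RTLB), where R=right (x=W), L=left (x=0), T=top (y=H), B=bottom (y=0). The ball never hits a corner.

Final position: (3,0)
Wall sequence: BTLB

1. t=3 → B at (5,0); v=(-1,1)
2. t=4 → T at (1,4); v=(-1,-1)
3. t=1 → L at (0,3); v=(1,-1)
4. t=3 → B at (3,0); v=(1,1)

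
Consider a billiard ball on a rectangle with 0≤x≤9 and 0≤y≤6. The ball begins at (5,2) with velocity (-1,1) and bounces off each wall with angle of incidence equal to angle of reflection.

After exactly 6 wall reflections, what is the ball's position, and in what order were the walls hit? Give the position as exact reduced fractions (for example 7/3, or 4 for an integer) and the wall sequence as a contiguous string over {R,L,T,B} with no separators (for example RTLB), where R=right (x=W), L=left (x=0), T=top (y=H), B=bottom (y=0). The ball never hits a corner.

1. t=4 → T at (1,6); v=(-1,-1)
2. t=1 → L at (0,5); v=(1,-1)
3. t=5 → B at (5,0); v=(1,1)
4. t=4 → R at (9,4); v=(-1,1)
5. t=2 → T at (7,6); v=(-1,-1)
6. t=6 → B at (1,0); v=(-1,1)

Final position: (1,0)
Wall sequence: TLBRTB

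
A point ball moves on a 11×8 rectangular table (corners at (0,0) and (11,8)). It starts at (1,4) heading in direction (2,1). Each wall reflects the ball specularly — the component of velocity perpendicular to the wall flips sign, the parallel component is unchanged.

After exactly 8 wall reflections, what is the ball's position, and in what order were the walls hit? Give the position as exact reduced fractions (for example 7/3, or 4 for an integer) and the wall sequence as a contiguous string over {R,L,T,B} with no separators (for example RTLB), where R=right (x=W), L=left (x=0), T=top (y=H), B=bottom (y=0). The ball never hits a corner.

1. t=4 → T at (9,8); v=(2,-1)
2. t=1 → R at (11,7); v=(-2,-1)
3. t=11/2 → L at (0,3/2); v=(2,-1)
4. t=3/2 → B at (3,0); v=(2,1)
5. t=4 → R at (11,4); v=(-2,1)
6. t=4 → T at (3,8); v=(-2,-1)
7. t=3/2 → L at (0,13/2); v=(2,-1)
8. t=11/2 → R at (11,1); v=(-2,-1)

Final position: (11,1)
Wall sequence: TRLBRTLR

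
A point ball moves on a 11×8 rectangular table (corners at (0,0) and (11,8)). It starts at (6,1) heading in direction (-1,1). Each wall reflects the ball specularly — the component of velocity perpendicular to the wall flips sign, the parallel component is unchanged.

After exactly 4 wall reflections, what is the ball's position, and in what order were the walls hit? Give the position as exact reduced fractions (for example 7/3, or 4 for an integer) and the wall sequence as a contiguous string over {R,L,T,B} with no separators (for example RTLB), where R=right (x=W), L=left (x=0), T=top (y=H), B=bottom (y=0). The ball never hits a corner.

1. t=6 → L at (0,7); v=(1,1)
2. t=1 → T at (1,8); v=(1,-1)
3. t=8 → B at (9,0); v=(1,1)
4. t=2 → R at (11,2); v=(-1,1)

Final position: (11,2)
Wall sequence: LTBR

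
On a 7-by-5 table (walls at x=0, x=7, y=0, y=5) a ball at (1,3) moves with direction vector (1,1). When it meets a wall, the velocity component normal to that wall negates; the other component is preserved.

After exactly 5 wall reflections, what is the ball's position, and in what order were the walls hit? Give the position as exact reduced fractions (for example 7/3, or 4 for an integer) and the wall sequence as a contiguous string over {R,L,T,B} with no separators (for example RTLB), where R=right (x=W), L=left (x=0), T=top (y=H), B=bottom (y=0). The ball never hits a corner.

1. t=2 → T at (3,5); v=(1,-1)
2. t=4 → R at (7,1); v=(-1,-1)
3. t=1 → B at (6,0); v=(-1,1)
4. t=5 → T at (1,5); v=(-1,-1)
5. t=1 → L at (0,4); v=(1,-1)

Final position: (0,4)
Wall sequence: TRBTL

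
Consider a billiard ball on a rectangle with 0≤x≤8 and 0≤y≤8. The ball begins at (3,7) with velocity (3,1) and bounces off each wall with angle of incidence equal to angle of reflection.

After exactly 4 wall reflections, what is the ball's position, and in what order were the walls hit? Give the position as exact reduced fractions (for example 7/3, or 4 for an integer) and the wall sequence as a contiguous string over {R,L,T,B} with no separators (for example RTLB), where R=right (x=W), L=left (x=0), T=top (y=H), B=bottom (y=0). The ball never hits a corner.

Final position: (8,2)
Wall sequence: TRLR

1. t=1 → T at (6,8); v=(3,-1)
2. t=2/3 → R at (8,22/3); v=(-3,-1)
3. t=8/3 → L at (0,14/3); v=(3,-1)
4. t=8/3 → R at (8,2); v=(-3,-1)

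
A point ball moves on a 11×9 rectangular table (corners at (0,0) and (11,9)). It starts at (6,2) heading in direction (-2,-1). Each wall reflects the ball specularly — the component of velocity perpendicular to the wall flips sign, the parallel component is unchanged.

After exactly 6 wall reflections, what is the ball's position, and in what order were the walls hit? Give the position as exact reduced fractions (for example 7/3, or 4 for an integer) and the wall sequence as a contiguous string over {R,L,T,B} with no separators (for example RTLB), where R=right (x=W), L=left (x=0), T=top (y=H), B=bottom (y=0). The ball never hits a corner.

Final position: (11,1/2)
Wall sequence: BLRTLR

1. t=2 → B at (2,0); v=(-2,1)
2. t=1 → L at (0,1); v=(2,1)
3. t=11/2 → R at (11,13/2); v=(-2,1)
4. t=5/2 → T at (6,9); v=(-2,-1)
5. t=3 → L at (0,6); v=(2,-1)
6. t=11/2 → R at (11,1/2); v=(-2,-1)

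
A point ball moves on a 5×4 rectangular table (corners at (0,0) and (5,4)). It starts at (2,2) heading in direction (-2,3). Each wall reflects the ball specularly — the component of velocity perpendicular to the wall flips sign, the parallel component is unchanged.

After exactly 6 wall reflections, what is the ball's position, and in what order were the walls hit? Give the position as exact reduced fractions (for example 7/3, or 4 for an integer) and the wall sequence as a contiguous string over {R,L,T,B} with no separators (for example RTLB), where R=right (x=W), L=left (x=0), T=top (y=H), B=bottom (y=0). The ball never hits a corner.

Final position: (8/3,0)
Wall sequence: TLBTRB

1. t=2/3 → T at (2/3,4); v=(-2,-3)
2. t=1/3 → L at (0,3); v=(2,-3)
3. t=1 → B at (2,0); v=(2,3)
4. t=4/3 → T at (14/3,4); v=(2,-3)
5. t=1/6 → R at (5,7/2); v=(-2,-3)
6. t=7/6 → B at (8/3,0); v=(-2,3)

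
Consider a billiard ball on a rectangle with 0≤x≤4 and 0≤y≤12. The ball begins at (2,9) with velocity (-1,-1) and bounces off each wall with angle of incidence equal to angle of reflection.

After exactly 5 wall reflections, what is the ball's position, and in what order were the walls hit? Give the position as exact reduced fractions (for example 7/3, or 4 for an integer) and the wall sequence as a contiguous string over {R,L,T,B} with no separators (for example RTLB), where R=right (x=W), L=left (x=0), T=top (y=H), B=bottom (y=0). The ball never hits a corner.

Final position: (4,5)
Wall sequence: LRBLR

1. t=2 → L at (0,7); v=(1,-1)
2. t=4 → R at (4,3); v=(-1,-1)
3. t=3 → B at (1,0); v=(-1,1)
4. t=1 → L at (0,1); v=(1,1)
5. t=4 → R at (4,5); v=(-1,1)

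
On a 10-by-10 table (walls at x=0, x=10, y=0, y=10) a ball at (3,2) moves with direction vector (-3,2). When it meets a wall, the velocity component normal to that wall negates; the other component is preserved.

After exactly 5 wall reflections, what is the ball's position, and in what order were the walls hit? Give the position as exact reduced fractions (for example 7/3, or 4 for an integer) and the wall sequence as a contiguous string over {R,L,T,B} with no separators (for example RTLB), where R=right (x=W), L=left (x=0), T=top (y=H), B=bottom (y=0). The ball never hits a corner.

Final position: (4,0)
Wall sequence: LTRLB

1. t=1 → L at (0,4); v=(3,2)
2. t=3 → T at (9,10); v=(3,-2)
3. t=1/3 → R at (10,28/3); v=(-3,-2)
4. t=10/3 → L at (0,8/3); v=(3,-2)
5. t=4/3 → B at (4,0); v=(3,2)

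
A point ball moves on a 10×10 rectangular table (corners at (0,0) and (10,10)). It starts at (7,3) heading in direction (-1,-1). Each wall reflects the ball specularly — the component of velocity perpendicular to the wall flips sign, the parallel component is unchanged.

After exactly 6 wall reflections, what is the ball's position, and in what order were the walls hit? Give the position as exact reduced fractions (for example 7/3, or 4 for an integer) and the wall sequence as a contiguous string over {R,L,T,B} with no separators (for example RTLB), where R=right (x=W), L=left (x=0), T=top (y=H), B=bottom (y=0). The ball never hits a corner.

1. t=3 → B at (4,0); v=(-1,1)
2. t=4 → L at (0,4); v=(1,1)
3. t=6 → T at (6,10); v=(1,-1)
4. t=4 → R at (10,6); v=(-1,-1)
5. t=6 → B at (4,0); v=(-1,1)
6. t=4 → L at (0,4); v=(1,1)

Final position: (0,4)
Wall sequence: BLTRBL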